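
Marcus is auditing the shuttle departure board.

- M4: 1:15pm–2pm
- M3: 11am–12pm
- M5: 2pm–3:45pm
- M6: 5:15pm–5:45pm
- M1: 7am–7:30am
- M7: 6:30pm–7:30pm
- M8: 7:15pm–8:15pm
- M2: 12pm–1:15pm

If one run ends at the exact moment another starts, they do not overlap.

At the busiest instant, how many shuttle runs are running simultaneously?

2

Sweep the timeline, counting +1 at each start and −1 at each end (ends before starts at a tie):
7am start M1 → 1
7:30am end M1 → 0
11am start M3 → 1
12pm end M3 → 0
12pm start M2 → 1
1:15pm end M2 → 0
1:15pm start M4 → 1
2pm end M4 → 0
2pm start M5 → 1
3:45pm end M5 → 0
5:15pm start M6 → 1
5:45pm end M6 → 0
6:30pm start M7 → 1
7:15pm start M8 → 2
7:30pm end M7 → 1
8:15pm end M8 → 0
Peak is 2, at 7:15pm (M7, M8).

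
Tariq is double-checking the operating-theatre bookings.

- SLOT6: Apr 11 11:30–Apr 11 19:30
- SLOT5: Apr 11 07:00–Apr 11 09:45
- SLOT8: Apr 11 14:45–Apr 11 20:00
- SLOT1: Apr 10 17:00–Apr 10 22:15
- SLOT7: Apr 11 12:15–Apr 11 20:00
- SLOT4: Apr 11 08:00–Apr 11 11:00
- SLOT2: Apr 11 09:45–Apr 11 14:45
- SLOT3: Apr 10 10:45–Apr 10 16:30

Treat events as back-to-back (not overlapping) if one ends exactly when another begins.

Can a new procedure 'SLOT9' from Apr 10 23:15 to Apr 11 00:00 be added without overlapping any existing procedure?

SLOT3: ends Apr 10 16:30 at or before SLOT9 starts Apr 10 23:15 → clear.
SLOT1: ends Apr 10 22:15 at or before SLOT9 starts Apr 10 23:15 → clear.
SLOT5: starts Apr 11 07:00 at or after SLOT9 ends Apr 11 00:00 → clear.
SLOT4: starts Apr 11 08:00 at or after SLOT9 ends Apr 11 00:00 → clear.
SLOT2: starts Apr 11 09:45 at or after SLOT9 ends Apr 11 00:00 → clear.
SLOT6: starts Apr 11 11:30 at or after SLOT9 ends Apr 11 00:00 → clear.
SLOT7: starts Apr 11 12:15 at or after SLOT9 ends Apr 11 00:00 → clear.
SLOT8: starts Apr 11 14:45 at or after SLOT9 ends Apr 11 00:00 → clear.

Yes — the slot is free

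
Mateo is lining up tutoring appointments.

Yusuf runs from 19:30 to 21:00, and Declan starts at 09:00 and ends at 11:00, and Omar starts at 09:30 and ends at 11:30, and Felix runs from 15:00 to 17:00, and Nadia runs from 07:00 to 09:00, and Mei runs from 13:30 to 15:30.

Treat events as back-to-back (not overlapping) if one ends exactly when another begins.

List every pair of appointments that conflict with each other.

Declan & Omar, Felix & Mei

Sorted by start: Nadia, Declan, Omar, Mei, Felix, Yusuf.
Declan starts exactly when Nadia ends (back-to-back, no overlap), so nothing later overlaps Nadia either.
Omar starts before Declan ends → Declan and Omar overlap.
Mei starts after Declan ends, so nothing later overlaps Declan either.
Mei starts after Omar ends, so nothing later overlaps Omar either.
Felix starts before Mei ends → Mei and Felix overlap.
Yusuf starts after Mei ends.
Yusuf starts after Felix ends.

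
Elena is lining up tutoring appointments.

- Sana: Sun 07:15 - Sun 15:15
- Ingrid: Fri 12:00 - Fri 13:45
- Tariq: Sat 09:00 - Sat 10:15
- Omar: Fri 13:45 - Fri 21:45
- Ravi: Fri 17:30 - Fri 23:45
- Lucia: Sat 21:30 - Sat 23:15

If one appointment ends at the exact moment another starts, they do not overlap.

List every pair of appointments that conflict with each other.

Sorted by start: Ingrid, Omar, Ravi, Tariq, Lucia, Sana.
Omar starts exactly when Ingrid ends (back-to-back, no overlap) — done with Ingrid.
Ravi starts before Omar ends → Omar and Ravi overlap.
Tariq starts after Omar ends — done with Omar.
Tariq starts after Ravi ends — done with Ravi.
Lucia starts after Tariq ends — done with Tariq.
Sana starts after Lucia ends.

Omar & Ravi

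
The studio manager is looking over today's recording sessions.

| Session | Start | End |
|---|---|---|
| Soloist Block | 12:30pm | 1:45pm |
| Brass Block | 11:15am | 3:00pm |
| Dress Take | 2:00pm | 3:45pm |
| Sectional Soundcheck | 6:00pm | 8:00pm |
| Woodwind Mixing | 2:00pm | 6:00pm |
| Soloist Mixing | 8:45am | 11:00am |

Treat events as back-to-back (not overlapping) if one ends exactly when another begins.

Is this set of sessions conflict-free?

No

Check each pair: they overlap iff neither finishes before the other starts.
Sorted by start: Soloist Mixing, Brass Block, Soloist Block, Woodwind Mixing, Dress Take, Sectional Soundcheck.
Brass Block starts after Soloist Mixing ends — done with Soloist Mixing.
Soloist Block starts before Brass Block ends → Brass Block and Soloist Block overlap.
That's a conflict, so the schedule is not conflict-free.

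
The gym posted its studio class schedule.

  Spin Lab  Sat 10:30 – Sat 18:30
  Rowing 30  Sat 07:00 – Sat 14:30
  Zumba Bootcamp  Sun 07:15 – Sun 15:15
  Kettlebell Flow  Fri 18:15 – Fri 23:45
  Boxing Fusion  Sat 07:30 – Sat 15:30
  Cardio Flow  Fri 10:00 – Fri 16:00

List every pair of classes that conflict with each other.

Sorted by start: Cardio Flow, Kettlebell Flow, Rowing 30, Boxing Fusion, Spin Lab, Zumba Bootcamp.
Kettlebell Flow starts after Cardio Flow ends; Cardio Flow is clear from here.
Rowing 30 starts after Kettlebell Flow ends; Kettlebell Flow is clear from here.
Boxing Fusion starts before Rowing 30 ends → Rowing 30 and Boxing Fusion overlap.
Spin Lab starts before Rowing 30 ends → Rowing 30 and Spin Lab overlap.
Zumba Bootcamp starts after Rowing 30 ends.
Spin Lab starts before Boxing Fusion ends → Boxing Fusion and Spin Lab overlap.
Zumba Bootcamp starts after Boxing Fusion ends.
Zumba Bootcamp starts after Spin Lab ends.

Boxing Fusion & Rowing 30, Boxing Fusion & Spin Lab, Rowing 30 & Spin Lab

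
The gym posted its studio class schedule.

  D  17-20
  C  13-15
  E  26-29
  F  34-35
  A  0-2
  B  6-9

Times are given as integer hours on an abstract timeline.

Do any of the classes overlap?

No

Sorted by start: A, B, C, D, E, F.
B starts after A ends — done with A.
C starts after B ends — done with B.
D starts after C ends — done with C.
E starts after D ends — done with D.
F starts after E ends.
Every pair is clear; the schedule has no overlaps.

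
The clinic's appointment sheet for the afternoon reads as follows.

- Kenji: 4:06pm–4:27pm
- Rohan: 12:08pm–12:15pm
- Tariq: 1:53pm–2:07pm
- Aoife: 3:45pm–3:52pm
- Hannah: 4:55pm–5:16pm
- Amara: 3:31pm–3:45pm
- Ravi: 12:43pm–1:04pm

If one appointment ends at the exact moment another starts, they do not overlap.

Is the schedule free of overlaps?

Yes

Two intervals overlap when each starts before the other ends.
Sorted by start: Rohan, Ravi, Tariq, Amara, Aoife, Kenji, Hannah.
Ravi starts after Rohan ends; Rohan is clear from here.
Tariq starts after Ravi ends; Ravi is clear from here.
Amara starts after Tariq ends; Tariq is clear from here.
Aoife starts exactly when Amara ends (back-to-back, no overlap); Amara is clear from here.
Kenji starts after Aoife ends; Aoife is clear from here.
Hannah starts after Kenji ends.
Every pair is clear; the schedule has no overlaps.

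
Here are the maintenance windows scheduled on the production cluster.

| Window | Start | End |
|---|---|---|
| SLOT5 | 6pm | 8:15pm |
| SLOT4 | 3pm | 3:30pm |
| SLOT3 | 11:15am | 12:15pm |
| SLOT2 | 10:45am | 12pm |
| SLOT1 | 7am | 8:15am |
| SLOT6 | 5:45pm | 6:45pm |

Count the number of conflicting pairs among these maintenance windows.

2

Check each pair: they overlap iff neither finishes before the other starts.
Sorted by start: SLOT1, SLOT2, SLOT3, SLOT4, SLOT6, SLOT5.
SLOT2 starts after SLOT1 ends, so nothing later overlaps SLOT1 either.
SLOT3 starts before SLOT2 ends → SLOT2 and SLOT3 overlap.
SLOT4 starts after SLOT2 ends, so nothing later overlaps SLOT2 either.
SLOT4 starts after SLOT3 ends, so nothing later overlaps SLOT3 either.
SLOT6 starts after SLOT4 ends, so nothing later overlaps SLOT4 either.
SLOT5 starts before SLOT6 ends → SLOT6 and SLOT5 overlap.
Overlapping pairs: SLOT2 & SLOT3, SLOT5 & SLOT6 — 2 in total.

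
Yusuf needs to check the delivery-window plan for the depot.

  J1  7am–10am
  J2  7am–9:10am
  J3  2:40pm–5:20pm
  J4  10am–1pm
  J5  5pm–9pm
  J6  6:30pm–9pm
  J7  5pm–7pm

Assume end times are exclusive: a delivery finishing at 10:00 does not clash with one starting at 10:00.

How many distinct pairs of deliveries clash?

Check each pair: they overlap iff neither finishes before the other starts.
Sorted by start: J1, J2, J4, J3, J5, J7, J6.
J2 starts before J1 ends → J1 and J2 overlap.
J4 starts exactly when J1 ends (back-to-back, no overlap); J1 is clear from here.
J4 starts after J2 ends; J2 is clear from here.
J3 starts after J4 ends; J4 is clear from here.
J5 starts before J3 ends → J3 and J5 overlap.
J7 starts before J3 ends → J3 and J7 overlap.
J6 starts after J3 ends.
J7 starts before J5 ends → J5 and J7 overlap.
J6 starts before J5 ends → J5 and J6 overlap.
J6 starts before J7 ends → J7 and J6 overlap.
Overlapping pairs: J1 & J2, J3 & J5, J3 & J7, J5 & J6, J5 & J7, J6 & J7 — 6 in total.

6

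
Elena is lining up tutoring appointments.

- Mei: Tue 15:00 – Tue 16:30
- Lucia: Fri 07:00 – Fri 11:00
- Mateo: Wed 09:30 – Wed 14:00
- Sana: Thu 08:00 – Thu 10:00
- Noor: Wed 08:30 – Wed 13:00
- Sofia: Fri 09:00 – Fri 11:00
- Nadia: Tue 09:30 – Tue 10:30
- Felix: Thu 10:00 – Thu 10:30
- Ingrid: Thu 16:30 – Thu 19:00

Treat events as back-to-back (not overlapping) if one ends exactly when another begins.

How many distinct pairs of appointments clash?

Sorted by start: Nadia, Mei, Noor, Mateo, Sana, Felix, Ingrid, Lucia, Sofia.
Mei starts after Nadia ends, so Nadia has no further overlaps.
Noor starts after Mei ends, so Mei has no further overlaps.
Mateo starts before Noor ends → Noor and Mateo overlap.
Sana starts after Noor ends, so Noor has no further overlaps.
Sana starts after Mateo ends, so Mateo has no further overlaps.
Felix starts exactly when Sana ends (back-to-back, no overlap), so Sana has no further overlaps.
Ingrid starts after Felix ends, so Felix has no further overlaps.
Lucia starts after Ingrid ends, so Ingrid has no further overlaps.
Sofia starts before Lucia ends → Lucia and Sofia overlap.
Overlapping pairs: Lucia & Sofia, Mateo & Noor — 2 in total.

2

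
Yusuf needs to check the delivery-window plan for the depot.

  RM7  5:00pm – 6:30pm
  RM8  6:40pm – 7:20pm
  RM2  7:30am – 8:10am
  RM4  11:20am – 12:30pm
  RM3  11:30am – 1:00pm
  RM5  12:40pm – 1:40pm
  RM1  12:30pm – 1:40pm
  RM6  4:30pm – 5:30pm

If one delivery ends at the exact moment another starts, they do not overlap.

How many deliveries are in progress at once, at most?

3

Walk through starts and ends in time order (an end at T is processed before a start at T):
7:30am start RM2 → 1
8:10am end RM2 → 0
11:20am start RM4 → 1
11:30am start RM3 → 2
12:30pm end RM4 → 1
12:30pm start RM1 → 2
12:40pm start RM5 → 3
1:00pm end RM3 → 2
1:40pm end RM1 → 1
1:40pm end RM5 → 0
4:30pm start RM6 → 1
5:00pm start RM7 → 2
5:30pm end RM6 → 1
6:30pm end RM7 → 0
6:40pm start RM8 → 1
7:20pm end RM8 → 0
Peak is 3, at 12:40pm (RM1, RM3, RM5).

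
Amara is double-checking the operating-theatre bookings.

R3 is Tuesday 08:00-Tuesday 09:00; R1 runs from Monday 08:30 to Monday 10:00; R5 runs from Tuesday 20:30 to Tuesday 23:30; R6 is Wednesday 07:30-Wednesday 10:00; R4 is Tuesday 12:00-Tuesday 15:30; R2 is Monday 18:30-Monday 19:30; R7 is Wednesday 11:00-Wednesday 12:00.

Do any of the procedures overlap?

No

Two intervals overlap when each starts before the other ends.
Sorted by start: R1, R2, R3, R4, R5, R6, R7.
R2 starts after R1 ends, so R1 has no further overlaps.
R3 starts after R2 ends, so R2 has no further overlaps.
R4 starts after R3 ends, so R3 has no further overlaps.
R5 starts after R4 ends, so R4 has no further overlaps.
R6 starts after R5 ends, so R5 has no further overlaps.
R7 starts after R6 ends.
Every pair is clear; the schedule has no overlaps.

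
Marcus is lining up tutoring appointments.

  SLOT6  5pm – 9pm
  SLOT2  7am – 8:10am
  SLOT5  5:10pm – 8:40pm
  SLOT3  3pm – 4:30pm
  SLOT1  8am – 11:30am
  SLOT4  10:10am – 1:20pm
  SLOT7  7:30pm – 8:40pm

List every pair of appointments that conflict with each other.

Sorted by start: SLOT2, SLOT1, SLOT4, SLOT3, SLOT6, SLOT5, SLOT7.
SLOT1 starts before SLOT2 ends → SLOT2 and SLOT1 overlap.
SLOT4 starts after SLOT2 ends, so nothing later overlaps SLOT2 either.
SLOT4 starts before SLOT1 ends → SLOT1 and SLOT4 overlap.
SLOT3 starts after SLOT1 ends, so nothing later overlaps SLOT1 either.
SLOT3 starts after SLOT4 ends, so nothing later overlaps SLOT4 either.
SLOT6 starts after SLOT3 ends, so nothing later overlaps SLOT3 either.
SLOT5 starts before SLOT6 ends → SLOT6 and SLOT5 overlap.
SLOT7 starts before SLOT6 ends → SLOT6 and SLOT7 overlap.
SLOT7 starts before SLOT5 ends → SLOT5 and SLOT7 overlap.

SLOT1 & SLOT2, SLOT1 & SLOT4, SLOT5 & SLOT6, SLOT5 & SLOT7, SLOT6 & SLOT7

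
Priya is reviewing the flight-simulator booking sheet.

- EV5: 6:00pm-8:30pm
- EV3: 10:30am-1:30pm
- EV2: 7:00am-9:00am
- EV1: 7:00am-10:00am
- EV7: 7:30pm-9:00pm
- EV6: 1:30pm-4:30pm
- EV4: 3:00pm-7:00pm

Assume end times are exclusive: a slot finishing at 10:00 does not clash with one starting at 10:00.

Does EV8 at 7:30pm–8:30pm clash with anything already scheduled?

EV1: ends 10:00am at or before EV8 starts 7:30pm → clear.
EV2: ends 9:00am at or before EV8 starts 7:30pm → clear.
EV3: ends 1:30pm at or before EV8 starts 7:30pm → clear.
EV6: ends 4:30pm at or before EV8 starts 7:30pm → clear.
EV4: ends 7:00pm at or before EV8 starts 7:30pm → clear.
EV5: starts 6:00pm before EV8 ends 8:30pm, and ends 8:30pm after EV8 starts 7:30pm → overlap.
EV7: starts 7:30pm before EV8 ends 8:30pm, and ends 9:00pm after EV8 starts 7:30pm → overlap.
EV8 overlaps EV5, EV7.

Yes — it overlaps EV5, EV7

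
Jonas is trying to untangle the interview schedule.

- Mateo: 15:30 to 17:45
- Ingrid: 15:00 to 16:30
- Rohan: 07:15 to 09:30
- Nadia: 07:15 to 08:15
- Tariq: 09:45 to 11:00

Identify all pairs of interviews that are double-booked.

Ingrid & Mateo, Nadia & Rohan

Sorted by start: Nadia, Rohan, Tariq, Ingrid, Mateo.
Rohan starts before Nadia ends → Nadia and Rohan overlap.
Tariq starts after Nadia ends; Nadia is clear from here.
Tariq starts after Rohan ends; Rohan is clear from here.
Ingrid starts after Tariq ends; Tariq is clear from here.
Mateo starts before Ingrid ends → Ingrid and Mateo overlap.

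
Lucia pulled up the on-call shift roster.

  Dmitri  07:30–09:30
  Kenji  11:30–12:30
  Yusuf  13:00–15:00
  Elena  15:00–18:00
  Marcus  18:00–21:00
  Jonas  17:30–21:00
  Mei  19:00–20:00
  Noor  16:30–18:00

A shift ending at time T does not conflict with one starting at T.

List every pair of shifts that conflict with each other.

Sorted by start: Dmitri, Kenji, Yusuf, Elena, Noor, Jonas, Marcus, Mei.
Kenji starts after Dmitri ends — done with Dmitri.
Yusuf starts after Kenji ends — done with Kenji.
Elena starts exactly when Yusuf ends (back-to-back, no overlap) — done with Yusuf.
Noor starts before Elena ends → Elena and Noor overlap.
Jonas starts before Elena ends → Elena and Jonas overlap.
Marcus starts exactly when Elena ends (back-to-back, no overlap) — done with Elena.
Jonas starts before Noor ends → Noor and Jonas overlap.
Marcus starts exactly when Noor ends (back-to-back, no overlap) — done with Noor.
Marcus starts before Jonas ends → Jonas and Marcus overlap.
Mei starts before Jonas ends → Jonas and Mei overlap.
Mei starts before Marcus ends → Marcus and Mei overlap.

Elena & Jonas, Elena & Noor, Jonas & Marcus, Jonas & Mei, Jonas & Noor, Marcus & Mei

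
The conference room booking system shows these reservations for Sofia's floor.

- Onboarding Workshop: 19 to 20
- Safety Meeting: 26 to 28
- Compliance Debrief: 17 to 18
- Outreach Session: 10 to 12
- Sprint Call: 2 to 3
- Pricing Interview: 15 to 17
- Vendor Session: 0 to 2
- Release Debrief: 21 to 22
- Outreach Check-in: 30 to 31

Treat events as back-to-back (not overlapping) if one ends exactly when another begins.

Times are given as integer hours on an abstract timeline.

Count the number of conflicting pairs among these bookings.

0

Sorted by start: Vendor Session, Sprint Call, Outreach Session, Pricing Interview, Compliance Debrief, Onboarding Workshop, Release Debrief, Safety Meeting, Outreach Check-in.
Sprint Call starts exactly when Vendor Session ends (back-to-back, no overlap), so Vendor Session has no further overlaps.
Outreach Session starts after Sprint Call ends, so Sprint Call has no further overlaps.
Pricing Interview starts after Outreach Session ends, so Outreach Session has no further overlaps.
Compliance Debrief starts exactly when Pricing Interview ends (back-to-back, no overlap), so Pricing Interview has no further overlaps.
Onboarding Workshop starts after Compliance Debrief ends, so Compliance Debrief has no further overlaps.
Release Debrief starts after Onboarding Workshop ends, so Onboarding Workshop has no further overlaps.
Safety Meeting starts after Release Debrief ends, so Release Debrief has no further overlaps.
Outreach Check-in starts after Safety Meeting ends.
No pair overlaps.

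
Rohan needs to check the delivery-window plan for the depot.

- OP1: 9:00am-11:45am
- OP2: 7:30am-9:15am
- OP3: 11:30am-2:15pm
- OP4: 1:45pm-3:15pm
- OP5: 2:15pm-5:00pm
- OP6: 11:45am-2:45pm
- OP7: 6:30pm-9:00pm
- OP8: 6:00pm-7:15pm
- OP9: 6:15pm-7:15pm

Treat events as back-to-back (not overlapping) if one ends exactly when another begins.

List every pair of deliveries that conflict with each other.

Two intervals overlap when each starts before the other ends.
Sorted by start: OP2, OP1, OP3, OP6, OP4, OP5, OP8, OP9, OP7.
OP1 starts before OP2 ends → OP2 and OP1 overlap.
OP3 starts after OP2 ends, so nothing later overlaps OP2 either.
OP3 starts before OP1 ends → OP1 and OP3 overlap.
OP6 starts exactly when OP1 ends (back-to-back, no overlap), so nothing later overlaps OP1 either.
OP6 starts before OP3 ends → OP3 and OP6 overlap.
OP4 starts before OP3 ends → OP3 and OP4 overlap.
OP5 starts exactly when OP3 ends (back-to-back, no overlap), so nothing later overlaps OP3 either.
OP4 starts before OP6 ends → OP6 and OP4 overlap.
OP5 starts before OP6 ends → OP6 and OP5 overlap.
OP8 starts after OP6 ends, so nothing later overlaps OP6 either.
OP5 starts before OP4 ends → OP4 and OP5 overlap.
OP8 starts after OP4 ends, so nothing later overlaps OP4 either.
OP8 starts after OP5 ends, so nothing later overlaps OP5 either.
OP9 starts before OP8 ends → OP8 and OP9 overlap.
OP7 starts before OP8 ends → OP8 and OP7 overlap.
OP7 starts before OP9 ends → OP9 and OP7 overlap.

OP1 & OP2, OP1 & OP3, OP3 & OP4, OP3 & OP6, OP4 & OP5, OP4 & OP6, OP5 & OP6, OP7 & OP8, OP7 & OP9, OP8 & OP9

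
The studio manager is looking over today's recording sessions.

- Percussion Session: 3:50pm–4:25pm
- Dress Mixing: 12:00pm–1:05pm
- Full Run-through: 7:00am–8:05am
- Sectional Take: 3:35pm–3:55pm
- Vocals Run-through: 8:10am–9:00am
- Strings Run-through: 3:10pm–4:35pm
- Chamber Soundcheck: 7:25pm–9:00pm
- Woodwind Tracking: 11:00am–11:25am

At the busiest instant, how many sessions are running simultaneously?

3

Sort all start/end points and keep a running count:
7:00am start Full Run-through → 1
8:05am end Full Run-through → 0
8:10am start Vocals Run-through → 1
9:00am end Vocals Run-through → 0
11:00am start Woodwind Tracking → 1
11:25am end Woodwind Tracking → 0
12:00pm start Dress Mixing → 1
1:05pm end Dress Mixing → 0
3:10pm start Strings Run-through → 1
3:35pm start Sectional Take → 2
3:50pm start Percussion Session → 3
3:55pm end Sectional Take → 2
4:25pm end Percussion Session → 1
4:35pm end Strings Run-through → 0
7:25pm start Chamber Soundcheck → 1
9:00pm end Chamber Soundcheck → 0
Peak is 3, at 3:50pm (Percussion Session, Sectional Take, Strings Run-through).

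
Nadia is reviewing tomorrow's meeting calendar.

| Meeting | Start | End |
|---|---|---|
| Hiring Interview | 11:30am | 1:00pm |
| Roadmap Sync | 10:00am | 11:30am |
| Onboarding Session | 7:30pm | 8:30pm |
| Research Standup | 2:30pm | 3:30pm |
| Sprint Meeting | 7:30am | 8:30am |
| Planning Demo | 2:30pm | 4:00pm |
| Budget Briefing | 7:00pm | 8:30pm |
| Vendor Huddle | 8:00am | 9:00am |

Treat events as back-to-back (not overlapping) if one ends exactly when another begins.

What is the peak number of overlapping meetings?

2

Sort all start/end points and keep a running count:
7:30am start Sprint Meeting → 1
8:00am start Vendor Huddle → 2
8:30am end Sprint Meeting → 1
9:00am end Vendor Huddle → 0
10:00am start Roadmap Sync → 1
11:30am end Roadmap Sync → 0
11:30am start Hiring Interview → 1
1:00pm end Hiring Interview → 0
2:30pm start Planning Demo → 1
2:30pm start Research Standup → 2
3:30pm end Research Standup → 1
4:00pm end Planning Demo → 0
7:00pm start Budget Briefing → 1
7:30pm start Onboarding Session → 2
8:30pm end Budget Briefing → 1
8:30pm end Onboarding Session → 0
Peak is 2, at 8:00am (Sprint Meeting, Vendor Huddle).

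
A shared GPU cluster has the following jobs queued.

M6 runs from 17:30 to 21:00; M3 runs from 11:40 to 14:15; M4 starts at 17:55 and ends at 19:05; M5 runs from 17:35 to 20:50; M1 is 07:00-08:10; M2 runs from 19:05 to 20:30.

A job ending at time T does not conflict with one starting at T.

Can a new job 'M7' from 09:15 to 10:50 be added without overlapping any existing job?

M1: ends 08:10 at or before M7 starts 09:15 → clear.
M3: starts 11:40 at or after M7 ends 10:50 → clear.
M6: starts 17:30 at or after M7 ends 10:50 → clear.
M5: starts 17:35 at or after M7 ends 10:50 → clear.
M4: starts 17:55 at or after M7 ends 10:50 → clear.
M2: starts 19:05 at or after M7 ends 10:50 → clear.

Yes — the slot is free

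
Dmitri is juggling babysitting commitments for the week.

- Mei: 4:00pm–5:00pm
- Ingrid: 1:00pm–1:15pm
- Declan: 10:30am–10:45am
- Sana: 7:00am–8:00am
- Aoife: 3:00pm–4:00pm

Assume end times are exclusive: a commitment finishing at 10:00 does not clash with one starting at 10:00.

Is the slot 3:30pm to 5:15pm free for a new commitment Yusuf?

No — it overlaps Aoife, Mei

Sana: ends 8:00am at or before Yusuf starts 3:30pm → clear.
Declan: ends 10:45am at or before Yusuf starts 3:30pm → clear.
Ingrid: ends 1:15pm at or before Yusuf starts 3:30pm → clear.
Aoife: starts 3:00pm before Yusuf ends 5:15pm, and ends 4:00pm after Yusuf starts 3:30pm → overlap.
Mei: starts 4:00pm before Yusuf ends 5:15pm, and ends 5:00pm after Yusuf starts 3:30pm → overlap.
Yusuf overlaps Aoife, Mei.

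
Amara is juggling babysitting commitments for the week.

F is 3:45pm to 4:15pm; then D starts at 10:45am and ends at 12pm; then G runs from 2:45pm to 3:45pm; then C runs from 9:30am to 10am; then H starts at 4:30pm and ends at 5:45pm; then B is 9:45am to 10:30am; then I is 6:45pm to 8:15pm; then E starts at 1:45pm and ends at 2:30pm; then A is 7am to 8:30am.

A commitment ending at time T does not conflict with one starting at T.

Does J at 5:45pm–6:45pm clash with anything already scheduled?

No — it doesn't clash with anything

A: ends 8:30am at or before J starts 5:45pm → clear.
C: ends 10am at or before J starts 5:45pm → clear.
B: ends 10:30am at or before J starts 5:45pm → clear.
D: ends 12pm at or before J starts 5:45pm → clear.
E: ends 2:30pm at or before J starts 5:45pm → clear.
G: ends 3:45pm at or before J starts 5:45pm → clear.
F: ends 4:15pm at or before J starts 5:45pm → clear.
H: ends 5:45pm at or before J starts 5:45pm → clear.
I: starts 6:45pm at or after J ends 6:45pm → clear.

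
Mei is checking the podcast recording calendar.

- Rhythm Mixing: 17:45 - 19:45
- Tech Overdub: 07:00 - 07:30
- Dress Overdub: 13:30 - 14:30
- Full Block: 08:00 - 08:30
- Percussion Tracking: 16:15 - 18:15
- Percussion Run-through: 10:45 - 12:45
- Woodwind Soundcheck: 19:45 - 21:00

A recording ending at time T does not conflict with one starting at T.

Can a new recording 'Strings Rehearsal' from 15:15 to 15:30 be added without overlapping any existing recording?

Yes — the slot is free

Tech Overdub: ends 07:30 at or before Strings Rehearsal starts 15:15 → clear.
Full Block: ends 08:30 at or before Strings Rehearsal starts 15:15 → clear.
Percussion Run-through: ends 12:45 at or before Strings Rehearsal starts 15:15 → clear.
Dress Overdub: ends 14:30 at or before Strings Rehearsal starts 15:15 → clear.
Percussion Tracking: starts 16:15 at or after Strings Rehearsal ends 15:30 → clear.
Rhythm Mixing: starts 17:45 at or after Strings Rehearsal ends 15:30 → clear.
Woodwind Soundcheck: starts 19:45 at or after Strings Rehearsal ends 15:30 → clear.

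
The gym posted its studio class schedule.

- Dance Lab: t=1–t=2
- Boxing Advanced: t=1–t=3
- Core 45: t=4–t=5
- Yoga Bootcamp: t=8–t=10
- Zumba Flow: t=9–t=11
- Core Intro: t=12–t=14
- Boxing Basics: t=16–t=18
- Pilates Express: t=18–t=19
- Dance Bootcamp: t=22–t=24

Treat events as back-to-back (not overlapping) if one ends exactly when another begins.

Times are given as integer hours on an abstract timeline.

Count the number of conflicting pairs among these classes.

2

Sorted by start: Dance Lab, Boxing Advanced, Core 45, Yoga Bootcamp, Zumba Flow, Core Intro, Boxing Basics, Pilates Express, Dance Bootcamp.
Boxing Advanced starts before Dance Lab ends → Dance Lab and Boxing Advanced overlap.
Core 45 starts after Dance Lab ends; Dance Lab is clear from here.
Core 45 starts after Boxing Advanced ends; Boxing Advanced is clear from here.
Yoga Bootcamp starts after Core 45 ends; Core 45 is clear from here.
Zumba Flow starts before Yoga Bootcamp ends → Yoga Bootcamp and Zumba Flow overlap.
Core Intro starts after Yoga Bootcamp ends; Yoga Bootcamp is clear from here.
Core Intro starts after Zumba Flow ends; Zumba Flow is clear from here.
Boxing Basics starts after Core Intro ends; Core Intro is clear from here.
Pilates Express starts exactly when Boxing Basics ends (back-to-back, no overlap); Boxing Basics is clear from here.
Dance Bootcamp starts after Pilates Express ends.
Overlapping pairs: Boxing Advanced & Dance Lab, Yoga Bootcamp & Zumba Flow — 2 in total.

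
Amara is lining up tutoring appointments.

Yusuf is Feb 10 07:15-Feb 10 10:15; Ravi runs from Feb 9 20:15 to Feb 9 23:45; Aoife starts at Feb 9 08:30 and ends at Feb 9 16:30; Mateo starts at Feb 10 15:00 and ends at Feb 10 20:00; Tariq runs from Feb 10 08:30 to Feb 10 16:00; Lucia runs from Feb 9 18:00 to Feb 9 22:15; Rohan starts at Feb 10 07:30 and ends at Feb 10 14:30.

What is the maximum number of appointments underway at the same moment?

3

Sort all start/end points and keep a running count:
Feb 9 08:30 start Aoife → 1
Feb 9 16:30 end Aoife → 0
Feb 9 18:00 start Lucia → 1
Feb 9 20:15 start Ravi → 2
Feb 9 22:15 end Lucia → 1
Feb 9 23:45 end Ravi → 0
Feb 10 07:15 start Yusuf → 1
Feb 10 07:30 start Rohan → 2
Feb 10 08:30 start Tariq → 3
Feb 10 10:15 end Yusuf → 2
Feb 10 14:30 end Rohan → 1
Feb 10 15:00 start Mateo → 2
Feb 10 16:00 end Tariq → 1
Feb 10 20:00 end Mateo → 0
Peak is 3, at Feb 10 08:30 (Rohan, Tariq, Yusuf).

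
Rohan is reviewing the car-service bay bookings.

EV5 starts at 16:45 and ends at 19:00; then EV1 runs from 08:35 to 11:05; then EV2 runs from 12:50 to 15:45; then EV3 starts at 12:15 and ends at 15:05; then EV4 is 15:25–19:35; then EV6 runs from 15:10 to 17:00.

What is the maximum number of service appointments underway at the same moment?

3

Walk through starts and ends in time order (an end at T is processed before a start at T):
08:35 start EV1 → 1
11:05 end EV1 → 0
12:15 start EV3 → 1
12:50 start EV2 → 2
15:05 end EV3 → 1
15:10 start EV6 → 2
15:25 start EV4 → 3
15:45 end EV2 → 2
16:45 start EV5 → 3
17:00 end EV6 → 2
19:00 end EV5 → 1
19:35 end EV4 → 0
Peak is 3, at 15:25 (EV2, EV4, EV6).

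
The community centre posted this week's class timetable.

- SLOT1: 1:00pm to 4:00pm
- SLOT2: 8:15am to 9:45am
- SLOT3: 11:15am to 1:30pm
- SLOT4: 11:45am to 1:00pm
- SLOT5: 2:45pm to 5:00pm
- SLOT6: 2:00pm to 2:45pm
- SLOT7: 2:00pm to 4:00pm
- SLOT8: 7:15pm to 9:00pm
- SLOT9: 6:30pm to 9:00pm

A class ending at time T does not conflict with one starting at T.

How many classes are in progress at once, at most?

3

Sweep the timeline, counting +1 at each start and −1 at each end (ends before starts at a tie):
8:15am start SLOT2 → 1
9:45am end SLOT2 → 0
11:15am start SLOT3 → 1
11:45am start SLOT4 → 2
1:00pm end SLOT4 → 1
1:00pm start SLOT1 → 2
1:30pm end SLOT3 → 1
2:00pm start SLOT6 → 2
2:00pm start SLOT7 → 3
2:45pm end SLOT6 → 2
2:45pm start SLOT5 → 3
4:00pm end SLOT1 → 2
4:00pm end SLOT7 → 1
5:00pm end SLOT5 → 0
6:30pm start SLOT9 → 1
7:15pm start SLOT8 → 2
9:00pm end SLOT8 → 1
9:00pm end SLOT9 → 0
Peak is 3, at 2:00pm (SLOT1, SLOT6, SLOT7).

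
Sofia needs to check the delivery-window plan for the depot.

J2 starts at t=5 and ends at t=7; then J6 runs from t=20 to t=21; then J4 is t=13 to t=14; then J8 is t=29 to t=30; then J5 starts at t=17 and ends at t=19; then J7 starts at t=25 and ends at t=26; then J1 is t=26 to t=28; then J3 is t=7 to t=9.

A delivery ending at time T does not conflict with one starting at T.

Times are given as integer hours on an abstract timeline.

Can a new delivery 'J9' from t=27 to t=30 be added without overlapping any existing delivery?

No — it overlaps J1, J8

J2: ends t=7 at or before J9 starts t=27 → clear.
J3: ends t=9 at or before J9 starts t=27 → clear.
J4: ends t=14 at or before J9 starts t=27 → clear.
J5: ends t=19 at or before J9 starts t=27 → clear.
J6: ends t=21 at or before J9 starts t=27 → clear.
J7: ends t=26 at or before J9 starts t=27 → clear.
J1: starts t=26 before J9 ends t=30, and ends t=28 after J9 starts t=27 → overlap.
J8: starts t=29 before J9 ends t=30, and ends t=30 after J9 starts t=27 → overlap.
J9 overlaps J1, J8.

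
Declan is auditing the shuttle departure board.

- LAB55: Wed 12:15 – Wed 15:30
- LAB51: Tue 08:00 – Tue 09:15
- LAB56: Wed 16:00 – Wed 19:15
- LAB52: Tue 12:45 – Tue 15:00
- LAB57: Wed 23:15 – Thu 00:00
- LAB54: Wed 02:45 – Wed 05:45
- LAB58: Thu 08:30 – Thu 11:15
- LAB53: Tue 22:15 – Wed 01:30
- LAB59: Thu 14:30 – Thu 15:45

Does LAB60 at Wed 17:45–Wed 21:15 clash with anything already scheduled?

LAB51: ends Tue 09:15 at or before LAB60 starts Wed 17:45 → clear.
LAB52: ends Tue 15:00 at or before LAB60 starts Wed 17:45 → clear.
LAB53: ends Wed 01:30 at or before LAB60 starts Wed 17:45 → clear.
LAB54: ends Wed 05:45 at or before LAB60 starts Wed 17:45 → clear.
LAB55: ends Wed 15:30 at or before LAB60 starts Wed 17:45 → clear.
LAB56: starts Wed 16:00 before LAB60 ends Wed 21:15, and ends Wed 19:15 after LAB60 starts Wed 17:45 → overlap.
LAB57: starts Wed 23:15 at or after LAB60 ends Wed 21:15 → clear.
LAB58: starts Thu 08:30 at or after LAB60 ends Wed 21:15 → clear.
LAB59: starts Thu 14:30 at or after LAB60 ends Wed 21:15 → clear.
LAB60 overlaps LAB56.

Yes — it overlaps LAB56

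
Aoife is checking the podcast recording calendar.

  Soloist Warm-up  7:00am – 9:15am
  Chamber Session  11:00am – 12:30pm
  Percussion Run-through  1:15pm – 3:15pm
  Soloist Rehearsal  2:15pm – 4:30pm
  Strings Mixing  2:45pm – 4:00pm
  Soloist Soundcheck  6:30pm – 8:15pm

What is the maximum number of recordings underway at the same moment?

3

Sweep the timeline, counting +1 at each start and −1 at each end (ends before starts at a tie):
7:00am start Soloist Warm-up → 1
9:15am end Soloist Warm-up → 0
11:00am start Chamber Session → 1
12:30pm end Chamber Session → 0
1:15pm start Percussion Run-through → 1
2:15pm start Soloist Rehearsal → 2
2:45pm start Strings Mixing → 3
3:15pm end Percussion Run-through → 2
4:00pm end Strings Mixing → 1
4:30pm end Soloist Rehearsal → 0
6:30pm start Soloist Soundcheck → 1
8:15pm end Soloist Soundcheck → 0
Peak is 3, at 2:45pm (Percussion Run-through, Soloist Rehearsal, Strings Mixing).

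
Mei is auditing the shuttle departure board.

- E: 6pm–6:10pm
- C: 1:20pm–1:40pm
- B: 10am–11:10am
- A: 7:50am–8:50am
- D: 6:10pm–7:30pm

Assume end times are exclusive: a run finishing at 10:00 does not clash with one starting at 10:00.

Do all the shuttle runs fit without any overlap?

Yes

Sorted by start: A, B, C, E, D.
B starts after A ends, so nothing later overlaps A either.
C starts after B ends, so nothing later overlaps B either.
E starts after C ends, so nothing later overlaps C either.
D starts exactly when E ends (back-to-back, no overlap).
Every pair is clear; the schedule has no overlaps.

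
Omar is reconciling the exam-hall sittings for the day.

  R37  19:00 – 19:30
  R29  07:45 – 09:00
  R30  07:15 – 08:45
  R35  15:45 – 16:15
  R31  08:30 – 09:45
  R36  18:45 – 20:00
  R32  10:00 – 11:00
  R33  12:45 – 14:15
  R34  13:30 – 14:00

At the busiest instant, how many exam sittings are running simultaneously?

Sweep the timeline, counting +1 at each start and −1 at each end (ends before starts at a tie):
07:15 start R30 → 1
07:45 start R29 → 2
08:30 start R31 → 3
08:45 end R30 → 2
09:00 end R29 → 1
09:45 end R31 → 0
10:00 start R32 → 1
11:00 end R32 → 0
12:45 start R33 → 1
13:30 start R34 → 2
14:00 end R34 → 1
14:15 end R33 → 0
15:45 start R35 → 1
16:15 end R35 → 0
18:45 start R36 → 1
19:00 start R37 → 2
19:30 end R37 → 1
20:00 end R36 → 0
Peak is 3, at 08:30 (R29, R30, R31).

3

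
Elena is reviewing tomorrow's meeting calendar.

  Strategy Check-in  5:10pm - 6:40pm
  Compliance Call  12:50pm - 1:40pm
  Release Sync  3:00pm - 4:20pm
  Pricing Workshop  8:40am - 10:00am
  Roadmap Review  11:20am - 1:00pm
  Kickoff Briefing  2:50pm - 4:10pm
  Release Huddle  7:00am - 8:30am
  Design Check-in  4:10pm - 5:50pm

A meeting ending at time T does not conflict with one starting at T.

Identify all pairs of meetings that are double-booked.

Compliance Call & Roadmap Review, Design Check-in & Release Sync, Design Check-in & Strategy Check-in, Kickoff Briefing & Release Sync

Sorted by start: Release Huddle, Pricing Workshop, Roadmap Review, Compliance Call, Kickoff Briefing, Release Sync, Design Check-in, Strategy Check-in.
Pricing Workshop starts after Release Huddle ends — done with Release Huddle.
Roadmap Review starts after Pricing Workshop ends — done with Pricing Workshop.
Compliance Call starts before Roadmap Review ends → Roadmap Review and Compliance Call overlap.
Kickoff Briefing starts after Roadmap Review ends — done with Roadmap Review.
Kickoff Briefing starts after Compliance Call ends — done with Compliance Call.
Release Sync starts before Kickoff Briefing ends → Kickoff Briefing and Release Sync overlap.
Design Check-in starts exactly when Kickoff Briefing ends (back-to-back, no overlap) — done with Kickoff Briefing.
Design Check-in starts before Release Sync ends → Release Sync and Design Check-in overlap.
Strategy Check-in starts after Release Sync ends.
Strategy Check-in starts before Design Check-in ends → Design Check-in and Strategy Check-in overlap.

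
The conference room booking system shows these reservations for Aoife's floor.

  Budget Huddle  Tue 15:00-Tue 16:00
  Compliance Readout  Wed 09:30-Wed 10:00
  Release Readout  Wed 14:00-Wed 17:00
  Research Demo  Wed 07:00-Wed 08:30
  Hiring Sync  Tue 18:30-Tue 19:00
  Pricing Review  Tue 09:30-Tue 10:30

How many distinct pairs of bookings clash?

0

Sorted by start: Pricing Review, Budget Huddle, Hiring Sync, Research Demo, Compliance Readout, Release Readout.
Budget Huddle starts after Pricing Review ends; Pricing Review is clear from here.
Hiring Sync starts after Budget Huddle ends; Budget Huddle is clear from here.
Research Demo starts after Hiring Sync ends; Hiring Sync is clear from here.
Compliance Readout starts after Research Demo ends; Research Demo is clear from here.
Release Readout starts after Compliance Readout ends.
No pair overlaps.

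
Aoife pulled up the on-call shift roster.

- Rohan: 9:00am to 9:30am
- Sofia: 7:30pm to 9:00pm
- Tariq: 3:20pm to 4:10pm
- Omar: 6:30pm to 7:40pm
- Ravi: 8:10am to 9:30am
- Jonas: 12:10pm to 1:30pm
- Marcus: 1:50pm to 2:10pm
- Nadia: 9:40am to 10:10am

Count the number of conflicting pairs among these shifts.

2

Check each pair: they overlap iff neither finishes before the other starts.
Sorted by start: Ravi, Rohan, Nadia, Jonas, Marcus, Tariq, Omar, Sofia.
Rohan starts before Ravi ends → Ravi and Rohan overlap.
Nadia starts after Ravi ends, so Ravi has no further overlaps.
Nadia starts after Rohan ends, so Rohan has no further overlaps.
Jonas starts after Nadia ends, so Nadia has no further overlaps.
Marcus starts after Jonas ends, so Jonas has no further overlaps.
Tariq starts after Marcus ends, so Marcus has no further overlaps.
Omar starts after Tariq ends, so Tariq has no further overlaps.
Sofia starts before Omar ends → Omar and Sofia overlap.
Overlapping pairs: Omar & Sofia, Ravi & Rohan — 2 in total.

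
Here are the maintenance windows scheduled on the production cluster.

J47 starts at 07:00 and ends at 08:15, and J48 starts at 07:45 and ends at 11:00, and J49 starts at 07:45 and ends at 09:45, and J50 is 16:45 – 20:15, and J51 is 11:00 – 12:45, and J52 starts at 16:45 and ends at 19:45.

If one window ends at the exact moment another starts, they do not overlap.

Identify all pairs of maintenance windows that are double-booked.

J47 & J48, J47 & J49, J48 & J49, J50 & J52

Sorted by start: J47, J48, J49, J51, J50, J52.
J48 starts before J47 ends → J47 and J48 overlap.
J49 starts before J47 ends → J47 and J49 overlap.
J51 starts after J47 ends; J47 is clear from here.
J49 starts before J48 ends → J48 and J49 overlap.
J51 starts exactly when J48 ends (back-to-back, no overlap); J48 is clear from here.
J51 starts after J49 ends; J49 is clear from here.
J50 starts after J51 ends; J51 is clear from here.
J52 starts before J50 ends → J50 and J52 overlap.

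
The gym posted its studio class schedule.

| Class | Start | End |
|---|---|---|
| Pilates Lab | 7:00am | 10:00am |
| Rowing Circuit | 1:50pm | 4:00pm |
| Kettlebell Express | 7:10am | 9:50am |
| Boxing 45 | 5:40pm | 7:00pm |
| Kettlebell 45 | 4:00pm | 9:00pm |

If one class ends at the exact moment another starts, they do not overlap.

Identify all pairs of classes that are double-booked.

Check each pair: they overlap iff neither finishes before the other starts.
Sorted by start: Pilates Lab, Kettlebell Express, Rowing Circuit, Kettlebell 45, Boxing 45.
Kettlebell Express starts before Pilates Lab ends → Pilates Lab and Kettlebell Express overlap.
Rowing Circuit starts after Pilates Lab ends, so Pilates Lab has no further overlaps.
Rowing Circuit starts after Kettlebell Express ends, so Kettlebell Express has no further overlaps.
Kettlebell 45 starts exactly when Rowing Circuit ends (back-to-back, no overlap), so Rowing Circuit has no further overlaps.
Boxing 45 starts before Kettlebell 45 ends → Kettlebell 45 and Boxing 45 overlap.

Boxing 45 & Kettlebell 45, Kettlebell Express & Pilates Lab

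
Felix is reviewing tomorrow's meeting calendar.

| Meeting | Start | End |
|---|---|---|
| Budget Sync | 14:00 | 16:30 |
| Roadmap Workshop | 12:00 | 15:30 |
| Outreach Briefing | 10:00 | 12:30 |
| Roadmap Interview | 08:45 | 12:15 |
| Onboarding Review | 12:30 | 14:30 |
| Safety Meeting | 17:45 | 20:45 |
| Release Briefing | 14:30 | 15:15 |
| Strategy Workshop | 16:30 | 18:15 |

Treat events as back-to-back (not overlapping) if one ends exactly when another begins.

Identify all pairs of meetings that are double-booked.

Budget Sync & Onboarding Review, Budget Sync & Release Briefing, Budget Sync & Roadmap Workshop, Onboarding Review & Roadmap Workshop, Outreach Briefing & Roadmap Interview, Outreach Briefing & Roadmap Workshop, Release Briefing & Roadmap Workshop, Roadmap Interview & Roadmap Workshop, Safety Meeting & Strategy Workshop

Sorted by start: Roadmap Interview, Outreach Briefing, Roadmap Workshop, Onboarding Review, Budget Sync, Release Briefing, Strategy Workshop, Safety Meeting.
Outreach Briefing starts before Roadmap Interview ends → Roadmap Interview and Outreach Briefing overlap.
Roadmap Workshop starts before Roadmap Interview ends → Roadmap Interview and Roadmap Workshop overlap.
Onboarding Review starts after Roadmap Interview ends — done with Roadmap Interview.
Roadmap Workshop starts before Outreach Briefing ends → Outreach Briefing and Roadmap Workshop overlap.
Onboarding Review starts exactly when Outreach Briefing ends (back-to-back, no overlap) — done with Outreach Briefing.
Onboarding Review starts before Roadmap Workshop ends → Roadmap Workshop and Onboarding Review overlap.
Budget Sync starts before Roadmap Workshop ends → Roadmap Workshop and Budget Sync overlap.
Release Briefing starts before Roadmap Workshop ends → Roadmap Workshop and Release Briefing overlap.
Strategy Workshop starts after Roadmap Workshop ends — done with Roadmap Workshop.
Budget Sync starts before Onboarding Review ends → Onboarding Review and Budget Sync overlap.
Release Briefing starts exactly when Onboarding Review ends (back-to-back, no overlap) — done with Onboarding Review.
Release Briefing starts before Budget Sync ends → Budget Sync and Release Briefing overlap.
Strategy Workshop starts exactly when Budget Sync ends (back-to-back, no overlap) — done with Budget Sync.
Strategy Workshop starts after Release Briefing ends — done with Release Briefing.
Safety Meeting starts before Strategy Workshop ends → Strategy Workshop and Safety Meeting overlap.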